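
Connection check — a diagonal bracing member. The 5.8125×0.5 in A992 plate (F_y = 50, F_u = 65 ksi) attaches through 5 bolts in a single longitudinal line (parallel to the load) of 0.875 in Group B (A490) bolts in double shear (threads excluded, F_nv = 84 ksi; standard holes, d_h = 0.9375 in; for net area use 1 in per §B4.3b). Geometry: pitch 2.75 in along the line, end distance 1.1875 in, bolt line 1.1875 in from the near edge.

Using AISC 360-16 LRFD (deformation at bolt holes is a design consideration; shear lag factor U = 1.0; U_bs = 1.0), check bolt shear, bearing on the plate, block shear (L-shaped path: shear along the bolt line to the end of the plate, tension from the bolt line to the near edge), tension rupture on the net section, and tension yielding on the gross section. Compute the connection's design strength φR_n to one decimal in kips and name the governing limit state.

Bolt shear: A_b = π(0.875)²/4 = 0.60132 in². φR_n = 0.75 × 84 × 0.60132 × 5 × 2 = 378.8 kips.
Bearing (0.5 in plate, F_u = 65 ksi): end bolts L_c = 1.1875 − 0.9375/2 = 0.71875, R_n = min(1.2×0.71875×0.5×65, 2.4×0.875×0.5×65) = 28.031 kips/bolt; interior L_c = 2.75 − 0.9375 = 1.8125, R_n = 68.25 kips/bolt. φR_n = 0.75 × (1×28.031 + 4×68.25) = 225.8 kips.
Block shear: shear path 1×[1.1875+4×2.75] = 1×12.1875 in, A_gv = 6.0938, A_nv = 1×(12.1875 − 4.5×1)×0.5 = 3.8438 in²; tension to near edge: (1.1875 − 0.5×1)×0.5 = 0.34375 in². R_n = min(0.6×65×3.8438, 0.6×50×6.0938) + 1.0×65×0.34375 = min(149.91, 182.81) + 22.344 = 172.25 kips. φR_n = 0.75 × 172.25 = 129.2 kips.
Tension rupture (net): A_n = (5.8125 − 1×1)×0.5 = 2.4063 in² (U = 1.0, A_e = A_n). φR_n = 0.75 × 65 × 2.4063 = 117.3 kips.
Tension yield (gross): A_g = 5.8125×0.5 = 2.9063 in². φR_n = 0.90 × 50 × 2.9063 = 130.8 kips.
Governing: min(378.8, 225.8, 129.2, 117.3, 130.8) = 117.3 kips → net-section rupture.

117.3 kips (net-section rupture governs)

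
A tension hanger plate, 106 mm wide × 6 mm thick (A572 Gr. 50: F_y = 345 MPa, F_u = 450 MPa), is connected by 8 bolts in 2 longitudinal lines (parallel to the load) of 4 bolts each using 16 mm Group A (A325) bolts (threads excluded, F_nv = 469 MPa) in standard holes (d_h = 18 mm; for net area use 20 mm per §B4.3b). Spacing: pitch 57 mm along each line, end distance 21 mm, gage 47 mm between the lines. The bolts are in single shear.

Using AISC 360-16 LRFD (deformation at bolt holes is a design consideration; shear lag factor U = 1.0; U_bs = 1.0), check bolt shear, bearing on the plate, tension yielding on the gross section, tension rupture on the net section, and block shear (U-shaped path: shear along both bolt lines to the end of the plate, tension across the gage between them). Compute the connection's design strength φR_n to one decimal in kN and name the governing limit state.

Bolt shear: A_b = π(16)²/4 = 201.06 mm². φR_n = 0.75 × 469 × 201.06 × 8 × 1 = 565.8 kN.
Bearing (6 mm plate, F_u = 450 MPa): end bolts L_c = 21 − 18/2 = 12, R_n = min(1.2×12×6×450, 2.4×16×6×450) = 38.88 kN/bolt; interior L_c = 57 − 18 = 39, R_n = 103.68 kN/bolt. φR_n = 0.75 × (2×38.88 + 6×103.68) = 524.9 kN.
Tension yield (gross): A_g = 106×6 = 636 mm². φR_n = 0.90 × 345 × 636 = 197.5 kN.
Tension rupture (net): A_n = (106 − 2×20)×6 = 396 mm² (U = 1.0, A_e = A_n). φR_n = 0.75 × 450 × 396 = 133.7 kN.
Block shear: shear path 2×[21+3×57] = 2×192 mm, A_gv = 2304, A_nv = 2×(192 − 3.5×20)×6 = 1464 mm²; tension across gage: (47 − 1×20)×6 = 162 mm². R_n = min(0.6×450×1464, 0.6×345×2304) + 1.0×450×162 = min(395.28, 476.93) + 72.9 = 468.18 kN. φR_n = 0.75 × 468.18 = 351.1 kN.
Governing: min(565.8, 524.9, 197.5, 133.7, 351.1) = 133.7 kN → net-section rupture.

133.7 kN (net-section rupture governs)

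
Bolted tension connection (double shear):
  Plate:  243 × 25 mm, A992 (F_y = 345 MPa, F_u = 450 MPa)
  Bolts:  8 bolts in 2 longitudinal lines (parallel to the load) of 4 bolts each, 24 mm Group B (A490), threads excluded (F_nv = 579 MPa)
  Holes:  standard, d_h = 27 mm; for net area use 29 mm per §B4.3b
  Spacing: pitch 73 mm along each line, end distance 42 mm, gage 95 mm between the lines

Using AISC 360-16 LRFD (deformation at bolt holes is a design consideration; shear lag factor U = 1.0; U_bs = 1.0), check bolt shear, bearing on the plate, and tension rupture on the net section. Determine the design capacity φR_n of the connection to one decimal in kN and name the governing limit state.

1560.9 kN (net-section rupture governs)

Bolt shear: A_b = π(24)²/4 = 452.39 mm². φR_n = 0.75 × 579 × 452.39 × 8 × 2 = 3143.2 kN.
Bearing (25 mm plate, F_u = 450 MPa): end bolts L_c = 42 − 27/2 = 28.5, R_n = min(1.2×28.5×25×450, 2.4×24×25×450) = 384.75 kN/bolt; interior L_c = 73 − 27 = 46, R_n = 621 kN/bolt. φR_n = 0.75 × (2×384.75 + 6×621) = 3371.6 kN.
Tension rupture (net): A_n = (243 − 2×29)×25 = 4625 mm² (U = 1.0, A_e = A_n). φR_n = 0.75 × 450 × 4625 = 1560.9 kN.
Governing: min(3143.2, 3371.6, 1560.9) = 1560.9 kN → net-section rupture.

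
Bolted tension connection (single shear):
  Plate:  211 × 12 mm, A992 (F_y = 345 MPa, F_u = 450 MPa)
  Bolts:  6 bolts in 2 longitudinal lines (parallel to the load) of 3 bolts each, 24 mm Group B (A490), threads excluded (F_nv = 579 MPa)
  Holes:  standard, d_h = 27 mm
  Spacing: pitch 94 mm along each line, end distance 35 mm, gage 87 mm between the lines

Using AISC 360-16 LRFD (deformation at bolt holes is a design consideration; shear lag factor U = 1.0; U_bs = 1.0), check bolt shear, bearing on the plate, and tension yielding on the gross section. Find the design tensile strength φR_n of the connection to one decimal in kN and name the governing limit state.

786.2 kN (gross-section yield governs)

Bolt shear: A_b = π(24)²/4 = 452.39 mm². φR_n = 0.75 × 579 × 452.39 × 6 × 1 = 1178.7 kN.
Bearing (12 mm plate, F_u = 450 MPa): end bolts L_c = 35 − 27/2 = 21.5, R_n = min(1.2×21.5×12×450, 2.4×24×12×450) = 139.32 kN/bolt; interior L_c = 94 − 27 = 67, R_n = 311.04 kN/bolt. φR_n = 0.75 × (2×139.32 + 4×311.04) = 1142.1 kN.
Tension yield (gross): A_g = 211×12 = 2532 mm². φR_n = 0.90 × 345 × 2532 = 786.2 kN.
Governing: min(1178.7, 1142.1, 786.2) = 786.2 kN → gross-section yield.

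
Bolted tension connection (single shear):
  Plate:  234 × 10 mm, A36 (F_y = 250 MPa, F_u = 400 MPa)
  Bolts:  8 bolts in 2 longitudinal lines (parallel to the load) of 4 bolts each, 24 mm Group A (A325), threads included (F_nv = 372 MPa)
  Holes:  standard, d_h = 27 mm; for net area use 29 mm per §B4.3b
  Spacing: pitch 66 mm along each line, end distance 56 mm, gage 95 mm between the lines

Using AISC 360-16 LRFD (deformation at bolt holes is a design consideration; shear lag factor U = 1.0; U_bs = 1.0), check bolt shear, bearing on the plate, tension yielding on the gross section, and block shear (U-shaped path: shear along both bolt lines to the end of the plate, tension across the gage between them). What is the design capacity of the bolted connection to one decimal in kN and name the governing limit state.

526.5 kN (gross-section yield governs)

Bolt shear: A_b = π(24)²/4 = 452.39 mm². φR_n = 0.75 × 372 × 452.39 × 8 × 1 = 1009.7 kN.
Bearing (10 mm plate, F_u = 400 MPa): end bolts L_c = 56 − 27/2 = 42.5, R_n = min(1.2×42.5×10×400, 2.4×24×10×400) = 204 kN/bolt; interior L_c = 66 − 27 = 39, R_n = 187.2 kN/bolt. φR_n = 0.75 × (2×204 + 6×187.2) = 1148.4 kN.
Tension yield (gross): A_g = 234×10 = 2340 mm². φR_n = 0.90 × 250 × 2340 = 526.5 kN.
Block shear: shear path 2×[56+3×66] = 2×254 mm, A_gv = 5080, A_nv = 2×(254 − 3.5×29)×10 = 3050 mm²; tension across gage: (95 − 1×29)×10 = 660 mm². R_n = min(0.6×400×3050, 0.6×250×5080) + 1.0×400×660 = min(732, 762) + 264 = 996 kN. φR_n = 0.75 × 996 = 747.0 kN.
Governing: min(1009.7, 1148.4, 526.5, 747.0) = 526.5 kN → gross-section yield.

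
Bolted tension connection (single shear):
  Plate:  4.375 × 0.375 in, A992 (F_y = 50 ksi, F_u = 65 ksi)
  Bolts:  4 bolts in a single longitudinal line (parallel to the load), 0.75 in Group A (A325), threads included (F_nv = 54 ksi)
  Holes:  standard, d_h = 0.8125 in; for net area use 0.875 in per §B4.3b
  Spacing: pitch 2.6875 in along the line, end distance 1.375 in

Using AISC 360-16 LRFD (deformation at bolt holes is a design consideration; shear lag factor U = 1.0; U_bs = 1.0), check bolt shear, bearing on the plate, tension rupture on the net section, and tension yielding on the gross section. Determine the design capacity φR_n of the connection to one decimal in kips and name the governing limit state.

64.0 kips (net-section rupture governs)

Bolt shear: A_b = π(0.75)²/4 = 0.44179 in². φR_n = 0.75 × 54 × 0.44179 × 4 × 1 = 71.6 kips.
Bearing (0.375 in plate, F_u = 65 ksi): end bolts L_c = 1.375 − 0.8125/2 = 0.96875, R_n = min(1.2×0.96875×0.375×65, 2.4×0.75×0.375×65) = 28.336 kips/bolt; interior L_c = 2.6875 − 0.8125 = 1.875, R_n = 43.875 kips/bolt. φR_n = 0.75 × (1×28.336 + 3×43.875) = 120.0 kips.
Tension rupture (net): A_n = (4.375 − 1×0.875)×0.375 = 1.3125 in² (U = 1.0, A_e = A_n). φR_n = 0.75 × 65 × 1.3125 = 64.0 kips.
Tension yield (gross): A_g = 4.375×0.375 = 1.6406 in². φR_n = 0.90 × 50 × 1.6406 = 73.8 kips.
Governing: min(71.6, 120.0, 64.0, 73.8) = 64.0 kips → net-section rupture.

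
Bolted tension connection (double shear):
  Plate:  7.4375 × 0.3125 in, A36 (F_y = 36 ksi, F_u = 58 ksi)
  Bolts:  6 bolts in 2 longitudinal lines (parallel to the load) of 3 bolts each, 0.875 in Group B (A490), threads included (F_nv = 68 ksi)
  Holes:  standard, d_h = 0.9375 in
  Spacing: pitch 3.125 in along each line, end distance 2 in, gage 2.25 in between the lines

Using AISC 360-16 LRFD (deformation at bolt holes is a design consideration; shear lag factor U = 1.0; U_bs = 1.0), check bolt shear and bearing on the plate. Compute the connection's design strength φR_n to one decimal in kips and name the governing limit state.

164.1 kips (bearing governs)

Bolt shear: A_b = π(0.875)²/4 = 0.60132 in². φR_n = 0.75 × 68 × 0.60132 × 6 × 2 = 368.0 kips.
Bearing (0.3125 in plate, F_u = 58 ksi): end bolts L_c = 2 − 0.9375/2 = 1.53125, R_n = min(1.2×1.53125×0.3125×58, 2.4×0.875×0.3125×58) = 33.305 kips/bolt; interior L_c = 3.125 − 0.9375 = 2.1875, R_n = 38.063 kips/bolt. φR_n = 0.75 × (2×33.305 + 4×38.063) = 164.1 kips.
Governing: min(368.0, 164.1) = 164.1 kips → bearing.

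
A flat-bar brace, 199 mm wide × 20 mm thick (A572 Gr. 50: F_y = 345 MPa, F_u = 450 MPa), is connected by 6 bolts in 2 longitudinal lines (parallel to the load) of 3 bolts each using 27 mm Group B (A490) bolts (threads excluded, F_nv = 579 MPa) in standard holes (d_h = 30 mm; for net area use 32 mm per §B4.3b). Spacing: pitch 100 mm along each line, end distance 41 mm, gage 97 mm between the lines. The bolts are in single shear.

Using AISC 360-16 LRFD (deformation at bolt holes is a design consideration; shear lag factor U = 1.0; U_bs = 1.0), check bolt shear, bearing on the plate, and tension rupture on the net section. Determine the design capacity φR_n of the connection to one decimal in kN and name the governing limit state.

Bolt shear: A_b = π(27)²/4 = 572.56 mm². φR_n = 0.75 × 579 × 572.56 × 6 × 1 = 1491.8 kN.
Bearing (20 mm plate, F_u = 450 MPa): end bolts L_c = 41 − 30/2 = 26, R_n = min(1.2×26×20×450, 2.4×27×20×450) = 280.8 kN/bolt; interior L_c = 100 − 30 = 70, R_n = 583.2 kN/bolt. φR_n = 0.75 × (2×280.8 + 4×583.2) = 2170.8 kN.
Tension rupture (net): A_n = (199 − 2×32)×20 = 2700 mm² (U = 1.0, A_e = A_n). φR_n = 0.75 × 450 × 2700 = 911.3 kN.
Governing: min(1491.8, 2170.8, 911.3) = 911.3 kN → net-section rupture.

911.3 kN (net-section rupture governs)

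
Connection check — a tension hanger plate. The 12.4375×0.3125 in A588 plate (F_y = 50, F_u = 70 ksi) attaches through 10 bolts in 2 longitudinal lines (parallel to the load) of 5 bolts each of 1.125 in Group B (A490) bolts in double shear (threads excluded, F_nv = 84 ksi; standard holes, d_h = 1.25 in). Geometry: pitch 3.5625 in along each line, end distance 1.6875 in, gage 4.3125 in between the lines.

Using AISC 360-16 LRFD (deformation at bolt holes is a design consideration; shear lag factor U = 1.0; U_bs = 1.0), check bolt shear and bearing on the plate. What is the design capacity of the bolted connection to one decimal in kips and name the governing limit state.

396.2 kips (bearing governs)

Bolt shear: A_b = π(1.125)²/4 = 0.99402 in². φR_n = 0.75 × 84 × 0.99402 × 10 × 2 = 1252.5 kips.
Bearing (0.3125 in plate, F_u = 70 ksi): end bolts L_c = 1.6875 − 1.25/2 = 1.0625, R_n = min(1.2×1.0625×0.3125×70, 2.4×1.125×0.3125×70) = 27.891 kips/bolt; interior L_c = 3.5625 − 1.25 = 2.3125, R_n = 59.063 kips/bolt. φR_n = 0.75 × (2×27.891 + 8×59.063) = 396.2 kips.
Governing: min(1252.5, 396.2) = 396.2 kips → bearing.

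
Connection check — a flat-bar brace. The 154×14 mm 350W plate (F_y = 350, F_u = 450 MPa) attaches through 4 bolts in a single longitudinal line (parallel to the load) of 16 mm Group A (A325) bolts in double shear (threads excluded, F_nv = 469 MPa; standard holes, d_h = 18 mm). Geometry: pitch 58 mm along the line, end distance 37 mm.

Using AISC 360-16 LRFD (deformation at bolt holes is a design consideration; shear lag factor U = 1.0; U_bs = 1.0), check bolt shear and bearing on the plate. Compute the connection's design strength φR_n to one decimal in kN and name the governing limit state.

Bolt shear: A_b = π(16)²/4 = 201.06 mm². φR_n = 0.75 × 469 × 201.06 × 4 × 2 = 565.8 kN.
Bearing (14 mm plate, F_u = 450 MPa): end bolts L_c = 37 − 18/2 = 28, R_n = min(1.2×28×14×450, 2.4×16×14×450) = 211.68 kN/bolt; interior L_c = 58 − 18 = 40, R_n = 241.92 kN/bolt. φR_n = 0.75 × (1×211.68 + 3×241.92) = 703.1 kN.
Governing: min(565.8, 703.1) = 565.8 kN → bolt shear.

565.8 kN (bolt shear governs)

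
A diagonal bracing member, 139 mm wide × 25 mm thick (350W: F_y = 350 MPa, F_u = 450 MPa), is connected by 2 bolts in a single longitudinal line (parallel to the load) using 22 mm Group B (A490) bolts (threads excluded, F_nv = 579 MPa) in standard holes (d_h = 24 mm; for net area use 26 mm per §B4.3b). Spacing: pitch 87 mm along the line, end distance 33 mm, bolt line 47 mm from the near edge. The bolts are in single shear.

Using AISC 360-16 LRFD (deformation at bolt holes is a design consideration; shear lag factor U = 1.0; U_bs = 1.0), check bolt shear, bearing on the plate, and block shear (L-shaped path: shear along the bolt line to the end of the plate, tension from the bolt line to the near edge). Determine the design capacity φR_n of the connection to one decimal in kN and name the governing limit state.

330.1 kN (bolt shear governs)

Bolt shear: A_b = π(22)²/4 = 380.13 mm². φR_n = 0.75 × 579 × 380.13 × 2 × 1 = 330.1 kN.
Bearing (25 mm plate, F_u = 450 MPa): end bolts L_c = 33 − 24/2 = 21, R_n = min(1.2×21×25×450, 2.4×22×25×450) = 283.5 kN/bolt; interior L_c = 87 − 24 = 63, R_n = 594 kN/bolt. φR_n = 0.75 × (1×283.5 + 1×594) = 658.1 kN.
Block shear: shear path 1×[33+1×87] = 1×120 mm, A_gv = 3000, A_nv = 1×(120 − 1.5×26)×25 = 2025 mm²; tension to near edge: (47 − 0.5×26)×25 = 850 mm². R_n = min(0.6×450×2025, 0.6×350×3000) + 1.0×450×850 = min(546.75, 630) + 382.5 = 929.25 kN. φR_n = 0.75 × 929.25 = 696.9 kN.
Governing: min(330.1, 658.1, 696.9) = 330.1 kN → bolt shear.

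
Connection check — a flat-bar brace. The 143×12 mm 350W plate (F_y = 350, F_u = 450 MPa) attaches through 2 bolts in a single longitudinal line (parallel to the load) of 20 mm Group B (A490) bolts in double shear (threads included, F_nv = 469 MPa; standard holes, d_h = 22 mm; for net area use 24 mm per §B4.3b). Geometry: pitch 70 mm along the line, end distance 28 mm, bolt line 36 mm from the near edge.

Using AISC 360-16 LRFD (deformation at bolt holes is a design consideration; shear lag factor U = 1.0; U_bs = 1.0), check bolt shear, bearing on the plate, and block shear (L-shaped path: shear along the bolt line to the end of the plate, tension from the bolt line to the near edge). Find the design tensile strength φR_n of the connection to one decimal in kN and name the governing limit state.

Bolt shear: A_b = π(20)²/4 = 314.16 mm². φR_n = 0.75 × 469 × 314.16 × 2 × 2 = 442.0 kN.
Bearing (12 mm plate, F_u = 450 MPa): end bolts L_c = 28 − 22/2 = 17, R_n = min(1.2×17×12×450, 2.4×20×12×450) = 110.16 kN/bolt; interior L_c = 70 − 22 = 48, R_n = 259.2 kN/bolt. φR_n = 0.75 × (1×110.16 + 1×259.2) = 277.0 kN.
Block shear: shear path 1×[28+1×70] = 1×98 mm, A_gv = 1176, A_nv = 1×(98 − 1.5×24)×12 = 744 mm²; tension to near edge: (36 − 0.5×24)×12 = 288 mm². R_n = min(0.6×450×744, 0.6×350×1176) + 1.0×450×288 = min(200.88, 246.96) + 129.6 = 330.48 kN. φR_n = 0.75 × 330.48 = 247.9 kN.
Governing: min(442.0, 277.0, 247.9) = 247.9 kN → block shear.

247.9 kN (block shear governs)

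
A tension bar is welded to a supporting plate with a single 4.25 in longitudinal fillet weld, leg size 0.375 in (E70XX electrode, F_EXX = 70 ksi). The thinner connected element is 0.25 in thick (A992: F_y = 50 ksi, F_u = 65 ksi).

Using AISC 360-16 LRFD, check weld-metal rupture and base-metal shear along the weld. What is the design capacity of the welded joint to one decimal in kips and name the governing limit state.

31.1 kips (base-metal shear governs)

Weld metal: throat = 0.707×0.375 = 0.26513 in, L = 4.25 in. φR_n = 0.75 × 0.6 × 70 × 0.26513 × 4.25 = 35.5 kips.
Base metal shear (0.25 in plate): yield φR_n = 1.0×0.6×50×0.25×4.25 = 31.9 kips; rupture φR_n = 0.75×0.6×65×0.25×4.25 = 31.1 kips; take 31.1 kips (rupture).
Governing: min(35.5, 31.1) = 31.1 kips → base-metal shear.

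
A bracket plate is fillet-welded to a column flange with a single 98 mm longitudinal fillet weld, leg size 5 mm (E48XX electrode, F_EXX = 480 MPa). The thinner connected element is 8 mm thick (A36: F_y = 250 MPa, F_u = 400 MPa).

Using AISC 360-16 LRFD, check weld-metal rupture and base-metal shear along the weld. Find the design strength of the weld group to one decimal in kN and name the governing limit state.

Weld metal: throat = 0.707×5 = 3.535 mm, L = 98 mm. φR_n = 0.75 × 0.6 × 480 × 3.535 × 98 = 74.8 kN.
Base metal shear (8 mm plate): yield φR_n = 1.0×0.6×250×8×98 = 117.6 kN; rupture φR_n = 0.75×0.6×400×8×98 = 141.1 kN; take 117.6 kN (yield).
Governing: min(74.8, 117.6) = 74.8 kN → weld metal.

74.8 kN (weld metal governs)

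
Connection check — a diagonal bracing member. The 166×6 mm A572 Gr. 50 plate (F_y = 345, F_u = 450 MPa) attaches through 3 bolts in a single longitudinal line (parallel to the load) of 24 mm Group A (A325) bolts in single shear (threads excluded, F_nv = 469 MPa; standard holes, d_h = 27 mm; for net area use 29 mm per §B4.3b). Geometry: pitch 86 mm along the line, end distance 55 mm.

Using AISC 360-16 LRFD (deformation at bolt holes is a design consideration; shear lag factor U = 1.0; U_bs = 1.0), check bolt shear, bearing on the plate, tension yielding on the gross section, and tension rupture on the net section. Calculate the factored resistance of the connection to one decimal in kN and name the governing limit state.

277.4 kN (net-section rupture governs)

Bolt shear: A_b = π(24)²/4 = 452.39 mm². φR_n = 0.75 × 469 × 452.39 × 3 × 1 = 477.4 kN.
Bearing (6 mm plate, F_u = 450 MPa): end bolts L_c = 55 − 27/2 = 41.5, R_n = min(1.2×41.5×6×450, 2.4×24×6×450) = 134.46 kN/bolt; interior L_c = 86 − 27 = 59, R_n = 155.52 kN/bolt. φR_n = 0.75 × (1×134.46 + 2×155.52) = 334.1 kN.
Tension yield (gross): A_g = 166×6 = 996 mm². φR_n = 0.90 × 345 × 996 = 309.3 kN.
Tension rupture (net): A_n = (166 − 1×29)×6 = 822 mm² (U = 1.0, A_e = A_n). φR_n = 0.75 × 450 × 822 = 277.4 kN.
Governing: min(477.4, 334.1, 309.3, 277.4) = 277.4 kN → net-section rupture.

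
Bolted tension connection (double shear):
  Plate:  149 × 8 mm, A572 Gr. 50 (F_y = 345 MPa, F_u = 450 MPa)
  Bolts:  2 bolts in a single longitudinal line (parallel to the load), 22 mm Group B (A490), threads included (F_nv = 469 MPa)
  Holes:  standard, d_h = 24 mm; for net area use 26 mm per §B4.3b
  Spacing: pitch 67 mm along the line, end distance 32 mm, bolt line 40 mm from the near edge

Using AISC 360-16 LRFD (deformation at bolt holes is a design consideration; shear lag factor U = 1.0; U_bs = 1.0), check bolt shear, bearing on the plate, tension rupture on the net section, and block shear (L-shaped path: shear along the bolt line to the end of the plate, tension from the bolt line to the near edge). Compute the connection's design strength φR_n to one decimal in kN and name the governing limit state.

Bolt shear: A_b = π(22)²/4 = 380.13 mm². φR_n = 0.75 × 469 × 380.13 × 2 × 2 = 534.8 kN.
Bearing (8 mm plate, F_u = 450 MPa): end bolts L_c = 32 − 24/2 = 20, R_n = min(1.2×20×8×450, 2.4×22×8×450) = 86.4 kN/bolt; interior L_c = 67 − 24 = 43, R_n = 185.76 kN/bolt. φR_n = 0.75 × (1×86.4 + 1×185.76) = 204.1 kN.
Tension rupture (net): A_n = (149 − 1×26)×8 = 984 mm² (U = 1.0, A_e = A_n). φR_n = 0.75 × 450 × 984 = 332.1 kN.
Block shear: shear path 1×[32+1×67] = 1×99 mm, A_gv = 792, A_nv = 1×(99 − 1.5×26)×8 = 480 mm²; tension to near edge: (40 − 0.5×26)×8 = 216 mm². R_n = min(0.6×450×480, 0.6×345×792) + 1.0×450×216 = min(129.6, 163.94) + 97.2 = 226.8 kN. φR_n = 0.75 × 226.8 = 170.1 kN.
Governing: min(534.8, 204.1, 332.1, 170.1) = 170.1 kN → block shear.

170.1 kN (block shear governs)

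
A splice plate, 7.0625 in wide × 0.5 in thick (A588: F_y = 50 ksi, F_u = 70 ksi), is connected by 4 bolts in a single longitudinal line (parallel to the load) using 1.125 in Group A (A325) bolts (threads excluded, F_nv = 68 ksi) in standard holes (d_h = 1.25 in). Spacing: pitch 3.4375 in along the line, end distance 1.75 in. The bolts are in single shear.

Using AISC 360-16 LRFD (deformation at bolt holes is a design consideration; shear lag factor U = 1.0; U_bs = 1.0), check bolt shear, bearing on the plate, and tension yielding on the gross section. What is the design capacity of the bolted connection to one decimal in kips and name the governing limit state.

158.9 kips (gross-section yield governs)

Bolt shear: A_b = π(1.125)²/4 = 0.99402 in². φR_n = 0.75 × 68 × 0.99402 × 4 × 1 = 202.8 kips.
Bearing (0.5 in plate, F_u = 70 ksi): end bolts L_c = 1.75 − 1.25/2 = 1.125, R_n = min(1.2×1.125×0.5×70, 2.4×1.125×0.5×70) = 47.25 kips/bolt; interior L_c = 3.4375 − 1.25 = 2.1875, R_n = 91.875 kips/bolt. φR_n = 0.75 × (1×47.25 + 3×91.875) = 242.2 kips.
Tension yield (gross): A_g = 7.0625×0.5 = 3.5313 in². φR_n = 0.90 × 50 × 3.5313 = 158.9 kips.
Governing: min(202.8, 242.2, 158.9) = 158.9 kips → gross-section yield.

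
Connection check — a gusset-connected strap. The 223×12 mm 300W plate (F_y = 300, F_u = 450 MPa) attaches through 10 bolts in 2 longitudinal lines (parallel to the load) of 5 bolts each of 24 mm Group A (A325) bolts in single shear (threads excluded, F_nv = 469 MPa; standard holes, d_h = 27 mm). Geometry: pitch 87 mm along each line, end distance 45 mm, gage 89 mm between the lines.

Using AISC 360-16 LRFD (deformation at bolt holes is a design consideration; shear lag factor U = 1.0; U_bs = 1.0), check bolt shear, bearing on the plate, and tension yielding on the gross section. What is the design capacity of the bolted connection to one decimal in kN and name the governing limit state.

Bolt shear: A_b = π(24)²/4 = 452.39 mm². φR_n = 0.75 × 469 × 452.39 × 10 × 1 = 1591.3 kN.
Bearing (12 mm plate, F_u = 450 MPa): end bolts L_c = 45 − 27/2 = 31.5, R_n = min(1.2×31.5×12×450, 2.4×24×12×450) = 204.12 kN/bolt; interior L_c = 87 − 27 = 60, R_n = 311.04 kN/bolt. φR_n = 0.75 × (2×204.12 + 8×311.04) = 2172.4 kN.
Tension yield (gross): A_g = 223×12 = 2676 mm². φR_n = 0.90 × 300 × 2676 = 722.5 kN.
Governing: min(1591.3, 2172.4, 722.5) = 722.5 kN → gross-section yield.

722.5 kN (gross-section yield governs)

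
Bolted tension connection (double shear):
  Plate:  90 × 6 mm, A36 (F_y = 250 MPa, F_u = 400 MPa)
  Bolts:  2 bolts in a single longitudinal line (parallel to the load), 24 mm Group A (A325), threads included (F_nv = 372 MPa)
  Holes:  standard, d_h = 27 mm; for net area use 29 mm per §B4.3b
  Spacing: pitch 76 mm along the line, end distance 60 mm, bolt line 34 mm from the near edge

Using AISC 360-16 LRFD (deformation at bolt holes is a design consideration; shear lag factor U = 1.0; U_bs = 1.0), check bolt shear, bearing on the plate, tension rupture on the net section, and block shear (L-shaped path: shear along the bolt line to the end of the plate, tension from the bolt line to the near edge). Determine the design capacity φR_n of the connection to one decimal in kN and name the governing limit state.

109.8 kN (net-section rupture governs)

Bolt shear: A_b = π(24)²/4 = 452.39 mm². φR_n = 0.75 × 372 × 452.39 × 2 × 2 = 504.9 kN.
Bearing (6 mm plate, F_u = 400 MPa): end bolts L_c = 60 − 27/2 = 46.5, R_n = min(1.2×46.5×6×400, 2.4×24×6×400) = 133.92 kN/bolt; interior L_c = 76 − 27 = 49, R_n = 138.24 kN/bolt. φR_n = 0.75 × (1×133.92 + 1×138.24) = 204.1 kN.
Tension rupture (net): A_n = (90 − 1×29)×6 = 366 mm² (U = 1.0, A_e = A_n). φR_n = 0.75 × 400 × 366 = 109.8 kN.
Block shear: shear path 1×[60+1×76] = 1×136 mm, A_gv = 816, A_nv = 1×(136 − 1.5×29)×6 = 555 mm²; tension to near edge: (34 − 0.5×29)×6 = 117 mm². R_n = min(0.6×400×555, 0.6×250×816) + 1.0×400×117 = min(133.2, 122.4) + 46.8 = 169.2 kN. φR_n = 0.75 × 169.2 = 126.9 kN.
Governing: min(504.9, 204.1, 109.8, 126.9) = 109.8 kN → net-section rupture.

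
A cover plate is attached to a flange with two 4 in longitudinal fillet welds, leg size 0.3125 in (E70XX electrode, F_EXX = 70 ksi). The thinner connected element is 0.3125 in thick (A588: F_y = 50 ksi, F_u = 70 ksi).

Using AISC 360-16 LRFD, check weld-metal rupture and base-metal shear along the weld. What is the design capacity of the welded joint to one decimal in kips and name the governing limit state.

Weld metal: throat = 0.707×0.3125 = 0.22094 in, L = 2×4 = 8 in. φR_n = 0.75 × 0.6 × 70 × 0.22094 × 8 = 55.7 kips.
Base metal shear (0.3125 in plate): yield φR_n = 1.0×0.6×50×0.3125×8 = 75.0 kips; rupture φR_n = 0.75×0.6×70×0.3125×8 = 78.8 kips; take 75.0 kips (yield).
Governing: min(55.7, 75.0) = 55.7 kips → weld metal.

55.7 kips (weld metal governs)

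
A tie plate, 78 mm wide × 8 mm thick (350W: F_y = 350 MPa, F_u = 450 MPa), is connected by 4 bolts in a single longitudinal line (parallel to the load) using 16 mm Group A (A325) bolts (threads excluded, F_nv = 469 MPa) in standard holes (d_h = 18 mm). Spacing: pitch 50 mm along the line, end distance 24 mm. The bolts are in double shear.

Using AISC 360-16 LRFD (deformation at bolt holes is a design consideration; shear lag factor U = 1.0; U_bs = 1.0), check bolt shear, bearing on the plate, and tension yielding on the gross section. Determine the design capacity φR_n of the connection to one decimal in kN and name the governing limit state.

Bolt shear: A_b = π(16)²/4 = 201.06 mm². φR_n = 0.75 × 469 × 201.06 × 4 × 2 = 565.8 kN.
Bearing (8 mm plate, F_u = 450 MPa): end bolts L_c = 24 − 18/2 = 15, R_n = min(1.2×15×8×450, 2.4×16×8×450) = 64.8 kN/bolt; interior L_c = 50 − 18 = 32, R_n = 138.24 kN/bolt. φR_n = 0.75 × (1×64.8 + 3×138.24) = 359.6 kN.
Tension yield (gross): A_g = 78×8 = 624 mm². φR_n = 0.90 × 350 × 624 = 196.6 kN.
Governing: min(565.8, 359.6, 196.6) = 196.6 kN → gross-section yield.

196.6 kN (gross-section yield governs)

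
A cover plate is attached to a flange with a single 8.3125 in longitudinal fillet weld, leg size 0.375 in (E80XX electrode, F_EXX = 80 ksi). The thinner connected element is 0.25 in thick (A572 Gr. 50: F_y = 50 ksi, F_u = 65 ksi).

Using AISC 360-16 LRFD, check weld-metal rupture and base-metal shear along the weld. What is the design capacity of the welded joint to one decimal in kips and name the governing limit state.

60.8 kips (base-metal shear governs)

Weld metal: throat = 0.707×0.375 = 0.26513 in, L = 8.3125 in. φR_n = 0.75 × 0.6 × 80 × 0.26513 × 8.3125 = 79.3 kips.
Base metal shear (0.25 in plate): yield φR_n = 1.0×0.6×50×0.25×8.3125 = 62.3 kips; rupture φR_n = 0.75×0.6×65×0.25×8.3125 = 60.8 kips; take 60.8 kips (rupture).
Governing: min(79.3, 60.8) = 60.8 kips → base-metal shear.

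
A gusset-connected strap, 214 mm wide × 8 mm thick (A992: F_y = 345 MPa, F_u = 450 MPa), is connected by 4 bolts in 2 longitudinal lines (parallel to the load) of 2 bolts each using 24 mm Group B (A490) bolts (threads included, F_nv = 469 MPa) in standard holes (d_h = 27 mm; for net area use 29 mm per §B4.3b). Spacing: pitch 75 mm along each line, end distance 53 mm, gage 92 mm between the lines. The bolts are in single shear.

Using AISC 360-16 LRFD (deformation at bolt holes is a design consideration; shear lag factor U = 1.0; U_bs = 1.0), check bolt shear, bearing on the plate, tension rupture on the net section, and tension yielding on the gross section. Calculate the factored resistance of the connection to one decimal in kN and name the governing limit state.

421.2 kN (net-section rupture governs)

Bolt shear: A_b = π(24)²/4 = 452.39 mm². φR_n = 0.75 × 469 × 452.39 × 4 × 1 = 636.5 kN.
Bearing (8 mm plate, F_u = 450 MPa): end bolts L_c = 53 − 27/2 = 39.5, R_n = min(1.2×39.5×8×450, 2.4×24×8×450) = 170.64 kN/bolt; interior L_c = 75 − 27 = 48, R_n = 207.36 kN/bolt. φR_n = 0.75 × (2×170.64 + 2×207.36) = 567.0 kN.
Tension rupture (net): A_n = (214 − 2×29)×8 = 1248 mm² (U = 1.0, A_e = A_n). φR_n = 0.75 × 450 × 1248 = 421.2 kN.
Tension yield (gross): A_g = 214×8 = 1712 mm². φR_n = 0.90 × 345 × 1712 = 531.6 kN.
Governing: min(636.5, 567.0, 421.2, 531.6) = 421.2 kN → net-section rupture.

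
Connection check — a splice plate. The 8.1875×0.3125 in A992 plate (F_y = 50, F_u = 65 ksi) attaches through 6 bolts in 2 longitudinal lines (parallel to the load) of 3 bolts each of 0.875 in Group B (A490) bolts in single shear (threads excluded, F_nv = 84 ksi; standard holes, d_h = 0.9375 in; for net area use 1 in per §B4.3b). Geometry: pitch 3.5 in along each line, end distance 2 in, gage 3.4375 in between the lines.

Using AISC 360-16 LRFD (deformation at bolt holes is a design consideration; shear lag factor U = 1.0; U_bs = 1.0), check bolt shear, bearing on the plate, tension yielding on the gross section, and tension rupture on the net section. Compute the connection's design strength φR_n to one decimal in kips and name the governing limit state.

94.3 kips (net-section rupture governs)

Bolt shear: A_b = π(0.875)²/4 = 0.60132 in². φR_n = 0.75 × 84 × 0.60132 × 6 × 1 = 227.3 kips.
Bearing (0.3125 in plate, F_u = 65 ksi): end bolts L_c = 2 − 0.9375/2 = 1.53125, R_n = min(1.2×1.53125×0.3125×65, 2.4×0.875×0.3125×65) = 37.324 kips/bolt; interior L_c = 3.5 − 0.9375 = 2.5625, R_n = 42.656 kips/bolt. φR_n = 0.75 × (2×37.324 + 4×42.656) = 184.0 kips.
Tension yield (gross): A_g = 8.1875×0.3125 = 2.5586 in². φR_n = 0.90 × 50 × 2.5586 = 115.1 kips.
Tension rupture (net): A_n = (8.1875 − 2×1)×0.3125 = 1.9336 in² (U = 1.0, A_e = A_n). φR_n = 0.75 × 65 × 1.9336 = 94.3 kips.
Governing: min(227.3, 184.0, 115.1, 94.3) = 94.3 kips → net-section rupture.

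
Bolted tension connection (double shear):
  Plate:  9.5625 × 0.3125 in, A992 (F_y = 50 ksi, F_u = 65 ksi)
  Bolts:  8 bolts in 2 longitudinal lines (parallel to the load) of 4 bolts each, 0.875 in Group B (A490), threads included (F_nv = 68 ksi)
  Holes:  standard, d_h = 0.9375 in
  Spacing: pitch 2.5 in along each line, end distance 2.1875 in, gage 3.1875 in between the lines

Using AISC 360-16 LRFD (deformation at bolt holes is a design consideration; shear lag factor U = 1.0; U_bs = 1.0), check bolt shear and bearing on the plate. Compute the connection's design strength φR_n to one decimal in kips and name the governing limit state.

Bolt shear: A_b = π(0.875)²/4 = 0.60132 in². φR_n = 0.75 × 68 × 0.60132 × 8 × 2 = 490.7 kips.
Bearing (0.3125 in plate, F_u = 65 ksi): end bolts L_c = 2.1875 − 0.9375/2 = 1.71875, R_n = min(1.2×1.71875×0.3125×65, 2.4×0.875×0.3125×65) = 41.895 kips/bolt; interior L_c = 2.5 − 0.9375 = 1.5625, R_n = 38.086 kips/bolt. φR_n = 0.75 × (2×41.895 + 6×38.086) = 234.2 kips.
Governing: min(490.7, 234.2) = 234.2 kips → bearing.

234.2 kips (bearing governs)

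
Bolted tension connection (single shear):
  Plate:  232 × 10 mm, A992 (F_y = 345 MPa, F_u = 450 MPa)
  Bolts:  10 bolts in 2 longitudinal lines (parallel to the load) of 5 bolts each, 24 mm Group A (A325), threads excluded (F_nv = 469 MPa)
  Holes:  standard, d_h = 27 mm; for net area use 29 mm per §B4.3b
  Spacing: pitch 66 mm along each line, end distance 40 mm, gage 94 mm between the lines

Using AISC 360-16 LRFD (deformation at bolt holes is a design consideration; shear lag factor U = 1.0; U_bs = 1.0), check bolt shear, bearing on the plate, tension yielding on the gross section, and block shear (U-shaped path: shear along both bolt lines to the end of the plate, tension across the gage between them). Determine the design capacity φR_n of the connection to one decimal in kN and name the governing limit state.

Bolt shear: A_b = π(24)²/4 = 452.39 mm². φR_n = 0.75 × 469 × 452.39 × 10 × 1 = 1591.3 kN.
Bearing (10 mm plate, F_u = 450 MPa): end bolts L_c = 40 − 27/2 = 26.5, R_n = min(1.2×26.5×10×450, 2.4×24×10×450) = 143.1 kN/bolt; interior L_c = 66 − 27 = 39, R_n = 210.6 kN/bolt. φR_n = 0.75 × (2×143.1 + 8×210.6) = 1478.3 kN.
Tension yield (gross): A_g = 232×10 = 2320 mm². φR_n = 0.90 × 345 × 2320 = 720.4 kN.
Block shear: shear path 2×[40+4×66] = 2×304 mm, A_gv = 6080, A_nv = 2×(304 − 4.5×29)×10 = 3470 mm²; tension across gage: (94 − 1×29)×10 = 650 mm². R_n = min(0.6×450×3470, 0.6×345×6080) + 1.0×450×650 = min(936.9, 1258.6) + 292.5 = 1229.4 kN. φR_n = 0.75 × 1229.4 = 922.1 kN.
Governing: min(1591.3, 1478.3, 720.4, 922.1) = 720.4 kN → gross-section yield.

720.4 kN (gross-section yield governs)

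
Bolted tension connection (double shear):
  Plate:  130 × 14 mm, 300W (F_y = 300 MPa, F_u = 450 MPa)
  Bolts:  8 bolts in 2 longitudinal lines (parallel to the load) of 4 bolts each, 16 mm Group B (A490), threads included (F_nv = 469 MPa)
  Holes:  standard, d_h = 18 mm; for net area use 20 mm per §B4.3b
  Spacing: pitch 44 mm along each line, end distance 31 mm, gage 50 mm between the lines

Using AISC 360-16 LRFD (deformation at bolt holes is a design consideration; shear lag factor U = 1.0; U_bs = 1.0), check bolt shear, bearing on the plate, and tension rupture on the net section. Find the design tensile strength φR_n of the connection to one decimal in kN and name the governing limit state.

425.3 kN (net-section rupture governs)

Bolt shear: A_b = π(16)²/4 = 201.06 mm². φR_n = 0.75 × 469 × 201.06 × 8 × 2 = 1131.6 kN.
Bearing (14 mm plate, F_u = 450 MPa): end bolts L_c = 31 − 18/2 = 22, R_n = min(1.2×22×14×450, 2.4×16×14×450) = 166.32 kN/bolt; interior L_c = 44 − 18 = 26, R_n = 196.56 kN/bolt. φR_n = 0.75 × (2×166.32 + 6×196.56) = 1134.0 kN.
Tension rupture (net): A_n = (130 − 2×20)×14 = 1260 mm² (U = 1.0, A_e = A_n). φR_n = 0.75 × 450 × 1260 = 425.3 kN.
Governing: min(1131.6, 1134.0, 425.3) = 425.3 kN → net-section rupture.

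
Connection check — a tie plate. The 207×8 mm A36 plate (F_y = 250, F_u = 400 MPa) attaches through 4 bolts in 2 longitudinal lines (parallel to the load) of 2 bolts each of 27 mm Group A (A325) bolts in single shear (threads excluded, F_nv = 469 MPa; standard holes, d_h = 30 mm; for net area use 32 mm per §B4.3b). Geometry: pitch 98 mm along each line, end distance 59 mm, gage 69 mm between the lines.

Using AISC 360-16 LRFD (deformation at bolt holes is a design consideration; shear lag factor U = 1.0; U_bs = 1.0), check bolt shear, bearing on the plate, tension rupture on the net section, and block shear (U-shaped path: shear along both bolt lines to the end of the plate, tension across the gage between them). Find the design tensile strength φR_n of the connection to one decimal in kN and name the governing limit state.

Bolt shear: A_b = π(27)²/4 = 572.56 mm². φR_n = 0.75 × 469 × 572.56 × 4 × 1 = 805.6 kN.
Bearing (8 mm plate, F_u = 400 MPa): end bolts L_c = 59 − 30/2 = 44, R_n = min(1.2×44×8×400, 2.4×27×8×400) = 168.96 kN/bolt; interior L_c = 98 − 30 = 68, R_n = 207.36 kN/bolt. φR_n = 0.75 × (2×168.96 + 2×207.36) = 564.5 kN.
Tension rupture (net): A_n = (207 − 2×32)×8 = 1144 mm² (U = 1.0, A_e = A_n). φR_n = 0.75 × 400 × 1144 = 343.2 kN.
Block shear: shear path 2×[59+1×98] = 2×157 mm, A_gv = 2512, A_nv = 2×(157 − 1.5×32)×8 = 1744 mm²; tension across gage: (69 − 1×32)×8 = 296 mm². R_n = min(0.6×400×1744, 0.6×250×2512) + 1.0×400×296 = min(418.56, 376.8) + 118.4 = 495.2 kN. φR_n = 0.75 × 495.2 = 371.4 kN.
Governing: min(805.6, 564.5, 343.2, 371.4) = 343.2 kN → net-section rupture.

343.2 kN (net-section rupture governs)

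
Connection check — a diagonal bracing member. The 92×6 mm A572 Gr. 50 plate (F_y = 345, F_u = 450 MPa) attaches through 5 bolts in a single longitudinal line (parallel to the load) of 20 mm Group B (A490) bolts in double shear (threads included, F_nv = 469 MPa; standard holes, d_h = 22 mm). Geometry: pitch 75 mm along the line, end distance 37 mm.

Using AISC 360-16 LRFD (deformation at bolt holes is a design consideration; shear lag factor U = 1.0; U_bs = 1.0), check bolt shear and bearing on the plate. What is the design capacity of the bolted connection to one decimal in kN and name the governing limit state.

Bolt shear: A_b = π(20)²/4 = 314.16 mm². φR_n = 0.75 × 469 × 314.16 × 5 × 2 = 1105.1 kN.
Bearing (6 mm plate, F_u = 450 MPa): end bolts L_c = 37 − 22/2 = 26, R_n = min(1.2×26×6×450, 2.4×20×6×450) = 84.24 kN/bolt; interior L_c = 75 − 22 = 53, R_n = 129.6 kN/bolt. φR_n = 0.75 × (1×84.24 + 4×129.6) = 452.0 kN.
Governing: min(1105.1, 452.0) = 452.0 kN → bearing.

452.0 kN (bearing governs)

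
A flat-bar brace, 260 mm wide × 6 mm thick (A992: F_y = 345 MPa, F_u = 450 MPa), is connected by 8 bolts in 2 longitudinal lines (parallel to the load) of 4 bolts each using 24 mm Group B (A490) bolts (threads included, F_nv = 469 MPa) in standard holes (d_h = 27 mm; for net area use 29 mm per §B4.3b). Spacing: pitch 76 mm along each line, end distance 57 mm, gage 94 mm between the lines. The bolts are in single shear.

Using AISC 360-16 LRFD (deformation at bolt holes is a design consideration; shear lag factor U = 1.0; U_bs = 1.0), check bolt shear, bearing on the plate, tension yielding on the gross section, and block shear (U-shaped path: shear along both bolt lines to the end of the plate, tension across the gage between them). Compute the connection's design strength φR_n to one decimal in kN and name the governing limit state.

Bolt shear: A_b = π(24)²/4 = 452.39 mm². φR_n = 0.75 × 469 × 452.39 × 8 × 1 = 1273.0 kN.
Bearing (6 mm plate, F_u = 450 MPa): end bolts L_c = 57 − 27/2 = 43.5, R_n = min(1.2×43.5×6×450, 2.4×24×6×450) = 140.94 kN/bolt; interior L_c = 76 − 27 = 49, R_n = 155.52 kN/bolt. φR_n = 0.75 × (2×140.94 + 6×155.52) = 911.3 kN.
Tension yield (gross): A_g = 260×6 = 1560 mm². φR_n = 0.90 × 345 × 1560 = 484.4 kN.
Block shear: shear path 2×[57+3×76] = 2×285 mm, A_gv = 3420, A_nv = 2×(285 − 3.5×29)×6 = 2202 mm²; tension across gage: (94 − 1×29)×6 = 390 mm². R_n = min(0.6×450×2202, 0.6×345×3420) + 1.0×450×390 = min(594.54, 707.94) + 175.5 = 770.04 kN. φR_n = 0.75 × 770.04 = 577.5 kN.
Governing: min(1273.0, 911.3, 484.4, 577.5) = 484.4 kN → gross-section yield.

484.4 kN (gross-section yield governs)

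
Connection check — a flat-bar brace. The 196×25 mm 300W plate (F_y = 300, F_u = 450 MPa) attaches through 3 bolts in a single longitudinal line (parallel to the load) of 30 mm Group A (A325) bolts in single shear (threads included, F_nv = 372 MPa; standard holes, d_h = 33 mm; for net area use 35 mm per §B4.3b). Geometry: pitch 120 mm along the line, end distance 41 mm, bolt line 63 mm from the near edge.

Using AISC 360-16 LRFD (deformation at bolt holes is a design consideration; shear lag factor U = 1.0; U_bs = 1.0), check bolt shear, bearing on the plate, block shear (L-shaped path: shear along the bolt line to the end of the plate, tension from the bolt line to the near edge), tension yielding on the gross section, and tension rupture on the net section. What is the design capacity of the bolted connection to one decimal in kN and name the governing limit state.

591.6 kN (bolt shear governs)

Bolt shear: A_b = π(30)²/4 = 706.86 mm². φR_n = 0.75 × 372 × 706.86 × 3 × 1 = 591.6 kN.
Bearing (25 mm plate, F_u = 450 MPa): end bolts L_c = 41 − 33/2 = 24.5, R_n = min(1.2×24.5×25×450, 2.4×30×25×450) = 330.75 kN/bolt; interior L_c = 120 − 33 = 87, R_n = 810 kN/bolt. φR_n = 0.75 × (1×330.75 + 2×810) = 1463.1 kN.
Block shear: shear path 1×[41+2×120] = 1×281 mm, A_gv = 7025, A_nv = 1×(281 − 2.5×35)×25 = 4837.5 mm²; tension to near edge: (63 − 0.5×35)×25 = 1137.5 mm². R_n = min(0.6×450×4837.5, 0.6×300×7025) + 1.0×450×1137.5 = min(1306.1, 1264.5) + 511.88 = 1776.4 kN. φR_n = 0.75 × 1776.4 = 1332.3 kN.
Tension yield (gross): A_g = 196×25 = 4900 mm². φR_n = 0.90 × 300 × 4900 = 1323.0 kN.
Tension rupture (net): A_n = (196 − 1×35)×25 = 4025 mm² (U = 1.0, A_e = A_n). φR_n = 0.75 × 450 × 4025 = 1358.4 kN.
Governing: min(591.6, 1463.1, 1332.3, 1323.0, 1358.4) = 591.6 kN → bolt shear.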